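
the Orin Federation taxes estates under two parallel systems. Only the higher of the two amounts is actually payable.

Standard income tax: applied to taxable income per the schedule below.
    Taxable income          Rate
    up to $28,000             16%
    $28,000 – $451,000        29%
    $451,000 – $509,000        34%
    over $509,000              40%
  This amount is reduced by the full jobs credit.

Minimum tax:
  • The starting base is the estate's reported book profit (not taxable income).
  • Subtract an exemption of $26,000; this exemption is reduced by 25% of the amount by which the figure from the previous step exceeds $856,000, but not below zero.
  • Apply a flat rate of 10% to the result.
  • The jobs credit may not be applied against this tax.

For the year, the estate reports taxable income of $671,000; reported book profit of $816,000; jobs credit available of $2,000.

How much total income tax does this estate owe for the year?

Standard income tax:
  $28,000 × 16% = $4,480
  $423,000 × 29% = $122,670
  $58,000 × 34% = $19,720
  $162,000 × 40% = $64,800
  → $211,670
  Less jobs credit $2,000 → $209,670

Minimum tax:
  Base (reported book profit): $816,000
  Exemption: $816,000 ≤ $856,000, so full $26,000 applies
  Base: $816,000 − $26,000 = $790,000
  $790,000 × 10% = $79,000

$209,670 > $79,000, so the standard income tax governs.

$209,670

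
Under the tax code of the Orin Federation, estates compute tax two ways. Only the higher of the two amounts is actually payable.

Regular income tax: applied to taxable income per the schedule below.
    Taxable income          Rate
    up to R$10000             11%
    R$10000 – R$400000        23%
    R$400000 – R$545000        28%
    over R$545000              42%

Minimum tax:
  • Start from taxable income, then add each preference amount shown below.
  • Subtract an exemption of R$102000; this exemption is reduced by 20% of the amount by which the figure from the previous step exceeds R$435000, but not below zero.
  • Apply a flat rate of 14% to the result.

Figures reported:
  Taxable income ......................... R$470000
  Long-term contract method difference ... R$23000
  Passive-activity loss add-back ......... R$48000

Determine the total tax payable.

Minimum tax:
  Adjusted income: R$470000 + R$23000 + R$48000 = R$541000
  Exemption: R$102000 − 20% × (R$541000 − R$435000) = R$102000 − R$21200 = R$80800
  Base: R$541000 − R$80800 = R$460200
  R$460200 × 14% = R$64428

Regular income tax:
  R$10000 × 11% = R$1100
  R$390000 × 23% = R$89700
  R$70000 × 28% = R$19600
  → R$110400

R$110400 > R$64428, so the regular income tax governs.

R$110400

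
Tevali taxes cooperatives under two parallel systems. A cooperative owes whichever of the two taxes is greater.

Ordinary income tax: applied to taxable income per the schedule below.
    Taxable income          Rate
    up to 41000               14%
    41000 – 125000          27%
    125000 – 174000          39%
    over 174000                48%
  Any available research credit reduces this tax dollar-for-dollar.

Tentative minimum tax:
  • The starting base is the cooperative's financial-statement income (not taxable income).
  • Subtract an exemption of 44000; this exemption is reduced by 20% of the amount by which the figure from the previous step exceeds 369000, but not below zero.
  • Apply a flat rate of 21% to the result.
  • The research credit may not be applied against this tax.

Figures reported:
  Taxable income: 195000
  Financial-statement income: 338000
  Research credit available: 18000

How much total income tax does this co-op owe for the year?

Tentative minimum tax:
  Base (financial-statement income): 338000
  Exemption: 338000 ≤ 369000, so full 44000 applies
  Base: 338000 − 44000 = 294000
  294000 × 21% = 61740

Ordinary income tax:
  41000 × 14% = 5740
  84000 × 27% = 22680
  49000 × 39% = 19110
  21000 × 48% = 10080
  → 57610
  Less research credit 18000 → 39610

61740 > 39610, so the tentative minimum tax is the binding amount.

61740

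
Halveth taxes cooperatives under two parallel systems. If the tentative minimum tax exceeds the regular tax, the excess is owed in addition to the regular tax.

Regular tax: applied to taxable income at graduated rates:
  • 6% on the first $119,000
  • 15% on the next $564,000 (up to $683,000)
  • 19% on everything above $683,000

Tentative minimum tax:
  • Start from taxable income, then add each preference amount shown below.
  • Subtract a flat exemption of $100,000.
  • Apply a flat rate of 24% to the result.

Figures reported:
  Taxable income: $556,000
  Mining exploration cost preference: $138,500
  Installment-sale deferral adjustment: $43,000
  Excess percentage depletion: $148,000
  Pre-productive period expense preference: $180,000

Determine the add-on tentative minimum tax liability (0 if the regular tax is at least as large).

$159,030

Tentative minimum tax:
  Adjusted income: $556,000 + $138,500 + $43,000 + $148,000 + $180,000 = $1,065,500
  Less exemption $100,000 → base $965,500
  $965,500 × 24% = $231,720

Regular tax:
  $119,000 × 6% = $7,140
  $437,000 × 15% = $65,550
  → $72,690

Excess of tentative minimum tax over regular tax: $231,720 − $72,690 = $159,030.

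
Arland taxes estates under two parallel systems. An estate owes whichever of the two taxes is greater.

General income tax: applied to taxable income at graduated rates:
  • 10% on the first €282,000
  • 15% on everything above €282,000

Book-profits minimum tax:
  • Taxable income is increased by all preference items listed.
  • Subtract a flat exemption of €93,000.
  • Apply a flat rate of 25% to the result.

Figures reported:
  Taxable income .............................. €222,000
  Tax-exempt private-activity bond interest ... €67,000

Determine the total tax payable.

€49,000

General income tax:
  €222,000 × 10% = €22,200

Book-profits minimum tax:
  Adjusted income: €222,000 + €67,000 = €289,000
  Less exemption €93,000 → base €196,000
  €196,000 × 25% = €49,000

€49,000 > €22,200, so the book-profits minimum tax is the binding amount.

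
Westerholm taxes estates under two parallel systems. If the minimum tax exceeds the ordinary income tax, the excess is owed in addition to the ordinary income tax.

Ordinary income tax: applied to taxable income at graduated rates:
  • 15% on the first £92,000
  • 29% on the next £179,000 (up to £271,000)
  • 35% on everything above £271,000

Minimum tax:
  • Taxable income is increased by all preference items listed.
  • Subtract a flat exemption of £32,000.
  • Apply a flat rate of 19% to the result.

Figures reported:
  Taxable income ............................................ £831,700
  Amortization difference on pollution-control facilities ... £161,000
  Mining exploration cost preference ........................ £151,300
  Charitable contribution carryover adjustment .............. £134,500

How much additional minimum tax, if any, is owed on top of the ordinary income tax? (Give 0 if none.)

Ordinary income tax:
  £92,000 × 15% = £13,800
  £179,000 × 29% = £51,910
  £560,700 × 35% = £196,245
  → £261,955

Minimum tax:
  Adjusted income: £831,700 + £161,000 + £151,300 + £134,500 = £1,278,500
  Less exemption £32,000 → base £1,246,500
  £1,246,500 × 19% = £236,835

£236,835 ≤ £261,955, so no add-on is due.

£0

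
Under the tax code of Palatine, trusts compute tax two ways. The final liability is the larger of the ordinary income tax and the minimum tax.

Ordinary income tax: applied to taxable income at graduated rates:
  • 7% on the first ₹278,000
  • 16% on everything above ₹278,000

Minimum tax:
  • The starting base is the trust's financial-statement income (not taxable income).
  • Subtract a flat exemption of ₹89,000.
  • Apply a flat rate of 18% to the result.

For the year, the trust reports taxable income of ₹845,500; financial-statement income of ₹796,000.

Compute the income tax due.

Minimum tax:
  Base (financial-statement income): ₹796,000
  Less exemption ₹89,000 → base ₹707,000
  ₹707,000 × 18% = ₹127,260

Ordinary income tax:
  ₹278,000 × 7% = ₹19,460
  ₹567,500 × 16% = ₹90,800
  → ₹110,260

₹127,260 > ₹110,260, so the minimum tax is the binding amount.

₹127,260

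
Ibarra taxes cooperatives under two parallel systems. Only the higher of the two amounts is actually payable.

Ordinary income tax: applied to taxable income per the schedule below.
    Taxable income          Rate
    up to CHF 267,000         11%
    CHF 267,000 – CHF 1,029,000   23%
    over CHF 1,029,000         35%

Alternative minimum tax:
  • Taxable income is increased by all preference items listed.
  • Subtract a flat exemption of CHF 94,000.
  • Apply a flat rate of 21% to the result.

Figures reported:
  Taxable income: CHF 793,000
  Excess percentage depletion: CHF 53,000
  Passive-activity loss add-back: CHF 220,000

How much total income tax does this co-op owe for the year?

CHF 204,120

Alternative minimum tax:
  Adjusted income: CHF 793,000 + CHF 53,000 + CHF 220,000 = CHF 1,066,000
  Less exemption CHF 94,000 → base CHF 972,000
  CHF 972,000 × 21% = CHF 204,120

Ordinary income tax:
  CHF 267,000 × 11% = CHF 29,370
  CHF 526,000 × 23% = CHF 120,980
  → CHF 150,350

CHF 204,120 > CHF 150,350, so the alternative minimum tax is the binding amount.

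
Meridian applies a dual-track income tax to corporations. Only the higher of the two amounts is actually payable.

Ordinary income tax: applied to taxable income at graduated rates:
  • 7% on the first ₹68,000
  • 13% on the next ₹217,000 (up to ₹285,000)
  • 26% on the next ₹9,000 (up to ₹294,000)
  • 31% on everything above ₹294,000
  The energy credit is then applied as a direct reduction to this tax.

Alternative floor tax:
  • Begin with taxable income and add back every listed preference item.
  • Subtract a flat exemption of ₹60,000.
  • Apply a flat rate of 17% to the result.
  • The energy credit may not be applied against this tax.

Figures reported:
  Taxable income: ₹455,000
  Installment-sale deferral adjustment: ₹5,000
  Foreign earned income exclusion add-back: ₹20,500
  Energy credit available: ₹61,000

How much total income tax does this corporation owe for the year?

Ordinary income tax:
  ₹68,000 × 7% = ₹4,760
  ₹217,000 × 13% = ₹28,210
  ₹9,000 × 26% = ₹2,340
  ₹161,000 × 31% = ₹49,910
  → ₹85,220
  Less energy credit ₹61,000 → ₹24,220

Alternative floor tax:
  Adjusted income: ₹455,000 + ₹5,000 + ₹20,500 = ₹480,500
  Less exemption ₹60,000 → base ₹420,500
  ₹420,500 × 17% = ₹71,485

₹71,485 > ₹24,220, so the alternative floor tax is the binding amount.

₹71,485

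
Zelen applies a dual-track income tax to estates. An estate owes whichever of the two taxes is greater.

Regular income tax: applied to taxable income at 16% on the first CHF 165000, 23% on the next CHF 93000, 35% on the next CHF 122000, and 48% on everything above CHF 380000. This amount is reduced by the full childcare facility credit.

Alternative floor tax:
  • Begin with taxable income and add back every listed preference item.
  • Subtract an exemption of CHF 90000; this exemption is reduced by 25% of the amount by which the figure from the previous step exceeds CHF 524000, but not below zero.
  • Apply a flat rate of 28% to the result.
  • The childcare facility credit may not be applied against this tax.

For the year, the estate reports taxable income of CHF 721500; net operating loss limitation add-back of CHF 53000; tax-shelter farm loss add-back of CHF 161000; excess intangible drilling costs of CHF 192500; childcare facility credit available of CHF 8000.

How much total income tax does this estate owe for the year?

Regular income tax:
  CHF 165000 × 16% = CHF 26400
  CHF 93000 × 23% = CHF 21390
  CHF 122000 × 35% = CHF 42700
  CHF 341500 × 48% = CHF 163920
  → CHF 254410
  Less childcare facility credit CHF 8000 → CHF 246410

Alternative floor tax:
  Adjusted income: CHF 721500 + CHF 53000 + CHF 161000 + CHF 192500 = CHF 1128000
  Exemption: 25% × (CHF 1128000 − CHF 524000) = CHF 151000 ≥ CHF 90000, so the exemption is fully phased out
  Base: CHF 1128000 − CHF 0 = CHF 1128000
  CHF 1128000 × 28% = CHF 315840

CHF 315840 > CHF 246410, so the alternative floor tax is the binding amount.

CHF 315840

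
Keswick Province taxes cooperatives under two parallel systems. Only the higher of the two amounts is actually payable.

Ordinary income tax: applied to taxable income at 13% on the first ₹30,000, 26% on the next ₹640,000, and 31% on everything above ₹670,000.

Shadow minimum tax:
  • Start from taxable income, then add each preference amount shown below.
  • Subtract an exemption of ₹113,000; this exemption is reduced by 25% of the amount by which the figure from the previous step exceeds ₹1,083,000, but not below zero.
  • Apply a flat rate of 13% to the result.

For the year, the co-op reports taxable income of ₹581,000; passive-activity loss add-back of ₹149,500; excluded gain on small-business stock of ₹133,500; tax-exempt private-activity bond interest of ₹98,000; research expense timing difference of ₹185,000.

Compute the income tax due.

Shadow minimum tax:
  Adjusted income: ₹581,000 + ₹149,500 + ₹133,500 + ₹98,000 + ₹185,000 = ₹1,147,000
  Exemption: ₹113,000 − 25% × (₹1,147,000 − ₹1,083,000) = ₹113,000 − ₹16,000 = ₹97,000
  Base: ₹1,147,000 − ₹97,000 = ₹1,050,000
  ₹1,050,000 × 13% = ₹136,500

Ordinary income tax:
  ₹30,000 × 13% = ₹3,900
  ₹551,000 × 26% = ₹143,260
  → ₹147,160

₹147,160 > ₹136,500, so the ordinary income tax governs.

₹147,160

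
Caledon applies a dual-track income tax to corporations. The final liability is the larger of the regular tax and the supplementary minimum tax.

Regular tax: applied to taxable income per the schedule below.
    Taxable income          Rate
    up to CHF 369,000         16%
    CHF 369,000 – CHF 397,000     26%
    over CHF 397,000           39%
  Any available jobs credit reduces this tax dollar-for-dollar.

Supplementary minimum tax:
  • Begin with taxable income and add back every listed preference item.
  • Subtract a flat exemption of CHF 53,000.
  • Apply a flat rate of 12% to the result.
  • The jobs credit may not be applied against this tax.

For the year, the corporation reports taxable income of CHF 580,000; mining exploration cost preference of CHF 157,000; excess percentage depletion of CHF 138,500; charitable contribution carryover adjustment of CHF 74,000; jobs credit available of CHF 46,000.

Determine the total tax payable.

CHF 107,580

Regular tax:
  CHF 369,000 × 16% = CHF 59,040
  CHF 28,000 × 26% = CHF 7,280
  CHF 183,000 × 39% = CHF 71,370
  → CHF 137,690
  Less jobs credit CHF 46,000 → CHF 91,690

Supplementary minimum tax:
  Adjusted income: CHF 580,000 + CHF 157,000 + CHF 138,500 + CHF 74,000 = CHF 949,500
  Less exemption CHF 53,000 → base CHF 896,500
  CHF 896,500 × 12% = CHF 107,580

CHF 107,580 > CHF 91,690, so the supplementary minimum tax is the binding amount.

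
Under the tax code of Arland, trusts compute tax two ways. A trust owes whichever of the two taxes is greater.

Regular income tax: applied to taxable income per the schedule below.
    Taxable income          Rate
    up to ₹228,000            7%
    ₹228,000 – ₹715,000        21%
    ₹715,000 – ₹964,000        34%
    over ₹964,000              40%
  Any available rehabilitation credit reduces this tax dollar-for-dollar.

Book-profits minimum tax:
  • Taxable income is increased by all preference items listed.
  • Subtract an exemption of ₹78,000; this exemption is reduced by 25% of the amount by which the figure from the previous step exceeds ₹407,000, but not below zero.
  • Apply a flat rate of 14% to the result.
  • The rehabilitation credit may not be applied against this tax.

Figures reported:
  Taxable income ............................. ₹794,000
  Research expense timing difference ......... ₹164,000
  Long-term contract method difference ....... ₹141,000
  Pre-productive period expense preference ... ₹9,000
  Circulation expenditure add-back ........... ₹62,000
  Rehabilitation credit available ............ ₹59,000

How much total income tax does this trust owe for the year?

Regular income tax:
  ₹228,000 × 7% = ₹15,960
  ₹487,000 × 21% = ₹102,270
  ₹79,000 × 34% = ₹26,860
  → ₹145,090
  Less rehabilitation credit ₹59,000 → ₹86,090

Book-profits minimum tax:
  Adjusted income: ₹794,000 + ₹164,000 + ₹141,000 + ₹9,000 + ₹62,000 = ₹1,170,000
  Exemption: 25% × (₹1,170,000 − ₹407,000) = ₹190,750 ≥ ₹78,000, so the exemption is fully phased out
  Base: ₹1,170,000 − ₹0 = ₹1,170,000
  ₹1,170,000 × 14% = ₹163,800

₹163,800 > ₹86,090, so the book-profits minimum tax is the binding amount.

₹163,800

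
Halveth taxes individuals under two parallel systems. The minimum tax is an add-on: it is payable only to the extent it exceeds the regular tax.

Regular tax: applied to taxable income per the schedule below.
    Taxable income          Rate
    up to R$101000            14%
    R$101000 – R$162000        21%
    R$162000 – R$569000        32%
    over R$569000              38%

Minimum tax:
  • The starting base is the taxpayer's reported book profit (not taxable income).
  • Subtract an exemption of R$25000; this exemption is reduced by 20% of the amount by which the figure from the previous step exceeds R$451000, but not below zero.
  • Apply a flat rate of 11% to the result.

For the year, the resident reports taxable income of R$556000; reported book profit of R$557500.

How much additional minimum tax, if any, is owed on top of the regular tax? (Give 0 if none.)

R$0

Regular tax:
  R$101000 × 14% = R$14140
  R$61000 × 21% = R$12810
  R$394000 × 32% = R$126080
  → R$153030

Minimum tax:
  Base (reported book profit): R$557500
  Exemption: R$25000 − 20% × (R$557500 − R$451000) = R$25000 − R$21300 = R$3700
  Base: R$557500 − R$3700 = R$553800
  R$553800 × 11% = R$60918

R$60918 ≤ R$153030, so no add-on is due.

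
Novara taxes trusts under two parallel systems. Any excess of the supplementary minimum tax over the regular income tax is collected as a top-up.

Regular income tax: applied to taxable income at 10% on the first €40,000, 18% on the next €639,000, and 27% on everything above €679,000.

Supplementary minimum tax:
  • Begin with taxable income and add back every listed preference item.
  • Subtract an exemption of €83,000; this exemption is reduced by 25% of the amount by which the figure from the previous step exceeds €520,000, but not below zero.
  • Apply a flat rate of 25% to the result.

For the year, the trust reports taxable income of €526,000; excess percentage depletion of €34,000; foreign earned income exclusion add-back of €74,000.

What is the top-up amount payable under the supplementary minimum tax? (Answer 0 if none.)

€53,395

Supplementary minimum tax:
  Adjusted income: €526,000 + €34,000 + €74,000 = €634,000
  Exemption: €83,000 − 25% × (€634,000 − €520,000) = €83,000 − €28,500 = €54,500
  Base: €634,000 − €54,500 = €579,500
  €579,500 × 25% = €144,875

Regular income tax:
  €40,000 × 10% = €4,000
  €486,000 × 18% = €87,480
  → €91,480

Excess of supplementary minimum tax over regular income tax: €144,875 − €91,480 = €53,395.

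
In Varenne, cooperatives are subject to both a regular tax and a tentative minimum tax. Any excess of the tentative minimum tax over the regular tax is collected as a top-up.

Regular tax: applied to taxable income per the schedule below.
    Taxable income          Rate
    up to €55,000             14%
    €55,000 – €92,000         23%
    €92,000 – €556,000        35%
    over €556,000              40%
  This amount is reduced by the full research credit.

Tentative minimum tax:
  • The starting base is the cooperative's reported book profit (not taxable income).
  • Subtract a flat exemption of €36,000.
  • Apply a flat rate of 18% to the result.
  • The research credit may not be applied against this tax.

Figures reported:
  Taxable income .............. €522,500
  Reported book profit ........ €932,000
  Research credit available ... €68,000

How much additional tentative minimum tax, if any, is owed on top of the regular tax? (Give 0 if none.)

€62,395

Tentative minimum tax:
  Base (reported book profit): €932,000
  Less exemption €36,000 → base €896,000
  €896,000 × 18% = €161,280

Regular tax:
  €55,000 × 14% = €7,700
  €37,000 × 23% = €8,510
  €430,500 × 35% = €150,675
  → €166,885
  Less research credit €68,000 → €98,885

Excess of tentative minimum tax over regular tax: €161,280 − €98,885 = €62,395.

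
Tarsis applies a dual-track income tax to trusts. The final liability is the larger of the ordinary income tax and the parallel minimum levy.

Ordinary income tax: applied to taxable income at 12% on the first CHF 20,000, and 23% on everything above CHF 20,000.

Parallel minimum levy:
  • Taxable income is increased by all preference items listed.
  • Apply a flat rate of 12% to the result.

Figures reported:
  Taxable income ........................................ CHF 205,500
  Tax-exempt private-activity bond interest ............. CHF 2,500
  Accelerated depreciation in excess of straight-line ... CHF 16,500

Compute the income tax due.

Ordinary income tax:
  CHF 20,000 × 12% = CHF 2,400
  CHF 185,500 × 23% = CHF 42,665
  → CHF 45,065

Parallel minimum levy:
  Adjusted income: CHF 205,500 + CHF 2,500 + CHF 16,500 = CHF 224,500
  CHF 224,500 × 12% = CHF 26,940

CHF 45,065 > CHF 26,940, so the ordinary income tax governs.

CHF 45,065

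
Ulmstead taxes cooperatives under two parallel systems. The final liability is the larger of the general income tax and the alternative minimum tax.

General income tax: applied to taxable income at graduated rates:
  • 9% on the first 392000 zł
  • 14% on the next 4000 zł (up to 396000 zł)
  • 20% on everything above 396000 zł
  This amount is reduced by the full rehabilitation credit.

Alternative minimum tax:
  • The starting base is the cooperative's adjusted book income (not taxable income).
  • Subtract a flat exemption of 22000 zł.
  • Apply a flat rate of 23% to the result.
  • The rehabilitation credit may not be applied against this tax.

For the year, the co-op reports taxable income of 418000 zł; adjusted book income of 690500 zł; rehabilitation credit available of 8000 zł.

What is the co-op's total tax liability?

153755 zł

General income tax:
  392000 zł × 9% = 35280 zł
  4000 zł × 14% = 560 zł
  22000 zł × 20% = 4400 zł
  → 40240 zł
  Less rehabilitation credit 8000 zł → 32240 zł

Alternative minimum tax:
  Base (adjusted book income): 690500 zł
  Less exemption 22000 zł → base 668500 zł
  668500 zł × 23% = 153755 zł

153755 zł > 32240 zł, so the alternative minimum tax is the binding amount.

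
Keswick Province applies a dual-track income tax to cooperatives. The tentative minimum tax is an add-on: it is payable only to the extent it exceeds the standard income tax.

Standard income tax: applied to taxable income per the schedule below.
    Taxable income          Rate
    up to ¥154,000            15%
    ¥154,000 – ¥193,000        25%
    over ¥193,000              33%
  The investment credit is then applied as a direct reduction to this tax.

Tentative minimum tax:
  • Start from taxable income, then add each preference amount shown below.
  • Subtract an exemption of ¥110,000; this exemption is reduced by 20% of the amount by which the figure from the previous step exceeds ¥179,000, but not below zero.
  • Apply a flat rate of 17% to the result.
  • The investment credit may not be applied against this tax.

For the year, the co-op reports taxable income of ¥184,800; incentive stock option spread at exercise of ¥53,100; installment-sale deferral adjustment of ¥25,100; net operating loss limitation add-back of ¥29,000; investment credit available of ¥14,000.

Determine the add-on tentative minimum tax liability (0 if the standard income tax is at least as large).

¥17,982

Tentative minimum tax:
  Adjusted income: ¥184,800 + ¥53,100 + ¥25,100 + ¥29,000 = ¥292,000
  Exemption: ¥110,000 − 20% × (¥292,000 − ¥179,000) = ¥110,000 − ¥22,600 = ¥87,400
  Base: ¥292,000 − ¥87,400 = ¥204,600
  ¥204,600 × 17% = ¥34,782

Standard income tax:
  ¥154,000 × 15% = ¥23,100
  ¥30,800 × 25% = ¥7,700
  → ¥30,800
  Less investment credit ¥14,000 → ¥16,800

Excess of tentative minimum tax over standard income tax: ¥34,782 − ¥16,800 = ¥17,982.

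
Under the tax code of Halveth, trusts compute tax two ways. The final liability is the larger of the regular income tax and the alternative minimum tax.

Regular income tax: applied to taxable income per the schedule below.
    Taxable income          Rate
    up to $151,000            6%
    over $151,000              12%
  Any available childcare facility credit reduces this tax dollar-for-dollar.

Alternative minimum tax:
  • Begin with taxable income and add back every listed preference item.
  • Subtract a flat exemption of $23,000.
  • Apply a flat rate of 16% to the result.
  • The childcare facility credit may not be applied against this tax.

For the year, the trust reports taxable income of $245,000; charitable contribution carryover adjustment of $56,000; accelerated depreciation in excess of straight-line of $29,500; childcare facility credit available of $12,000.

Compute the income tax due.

Alternative minimum tax:
  Adjusted income: $245,000 + $56,000 + $29,500 = $330,500
  Less exemption $23,000 → base $307,500
  $307,500 × 16% = $49,200

Regular income tax:
  $151,000 × 6% = $9,060
  $94,000 × 12% = $11,280
  → $20,340
  Less childcare facility credit $12,000 → $8,340

$49,200 > $8,340, so the alternative minimum tax is the binding amount.

$49,200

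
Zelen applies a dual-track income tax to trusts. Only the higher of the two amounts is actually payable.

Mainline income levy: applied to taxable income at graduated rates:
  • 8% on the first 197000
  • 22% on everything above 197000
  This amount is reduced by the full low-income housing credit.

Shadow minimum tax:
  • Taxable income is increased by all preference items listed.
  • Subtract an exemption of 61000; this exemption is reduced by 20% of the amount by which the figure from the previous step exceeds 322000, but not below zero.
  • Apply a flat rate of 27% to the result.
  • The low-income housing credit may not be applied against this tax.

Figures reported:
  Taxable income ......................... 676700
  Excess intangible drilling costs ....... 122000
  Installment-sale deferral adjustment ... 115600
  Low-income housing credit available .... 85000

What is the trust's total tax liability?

246861

Shadow minimum tax:
  Adjusted income: 676700 + 122000 + 115600 = 914300
  Exemption: 20% × (914300 − 322000) = 118460 ≥ 61000, so the exemption is fully phased out
  Base: 914300 − 0 = 914300
  914300 × 27% = 246861

Mainline income levy:
  197000 × 8% = 15760
  479700 × 22% = 105534
  → 121294
  Less low-income housing credit 85000 → 36294

246861 > 36294, so the shadow minimum tax is the binding amount.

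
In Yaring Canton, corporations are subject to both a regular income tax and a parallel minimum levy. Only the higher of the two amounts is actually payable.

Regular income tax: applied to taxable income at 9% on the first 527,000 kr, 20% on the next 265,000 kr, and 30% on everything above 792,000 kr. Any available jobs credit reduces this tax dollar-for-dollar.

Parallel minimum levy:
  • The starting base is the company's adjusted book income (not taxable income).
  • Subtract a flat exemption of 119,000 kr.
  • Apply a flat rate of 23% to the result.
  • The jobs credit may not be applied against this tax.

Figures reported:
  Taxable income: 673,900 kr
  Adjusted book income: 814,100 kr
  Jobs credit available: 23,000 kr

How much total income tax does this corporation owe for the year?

159,873 kr

Parallel minimum levy:
  Base (adjusted book income): 814,100 kr
  Less exemption 119,000 kr → base 695,100 kr
  695,100 kr × 23% = 159,873 kr

Regular income tax:
  527,000 kr × 9% = 47,430 kr
  146,900 kr × 20% = 29,380 kr
  → 76,810 kr
  Less jobs credit 23,000 kr → 53,810 kr

159,873 kr > 53,810 kr, so the parallel minimum levy is the binding amount.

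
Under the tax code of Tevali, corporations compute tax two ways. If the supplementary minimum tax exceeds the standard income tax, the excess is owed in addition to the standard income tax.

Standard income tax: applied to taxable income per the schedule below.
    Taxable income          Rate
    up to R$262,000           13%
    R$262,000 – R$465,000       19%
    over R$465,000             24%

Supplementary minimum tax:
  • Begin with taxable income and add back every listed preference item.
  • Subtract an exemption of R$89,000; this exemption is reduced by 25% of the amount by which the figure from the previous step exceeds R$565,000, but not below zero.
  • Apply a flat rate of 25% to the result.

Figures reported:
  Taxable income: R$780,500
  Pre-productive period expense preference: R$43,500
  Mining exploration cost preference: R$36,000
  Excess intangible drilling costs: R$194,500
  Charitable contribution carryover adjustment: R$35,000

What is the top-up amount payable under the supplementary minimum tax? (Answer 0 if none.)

R$124,025

Standard income tax:
  R$262,000 × 13% = R$34,060
  R$203,000 × 19% = R$38,570
  R$315,500 × 24% = R$75,720
  → R$148,350

Supplementary minimum tax:
  Adjusted income: R$780,500 + R$43,500 + R$36,000 + R$194,500 + R$35,000 = R$1,089,500
  Exemption: 25% × (R$1,089,500 − R$565,000) = R$131,125 ≥ R$89,000, so the exemption is fully phased out
  Base: R$1,089,500 − R$0 = R$1,089,500
  R$1,089,500 × 25% = R$272,375

Excess of supplementary minimum tax over standard income tax: R$272,375 − R$148,350 = R$124,025.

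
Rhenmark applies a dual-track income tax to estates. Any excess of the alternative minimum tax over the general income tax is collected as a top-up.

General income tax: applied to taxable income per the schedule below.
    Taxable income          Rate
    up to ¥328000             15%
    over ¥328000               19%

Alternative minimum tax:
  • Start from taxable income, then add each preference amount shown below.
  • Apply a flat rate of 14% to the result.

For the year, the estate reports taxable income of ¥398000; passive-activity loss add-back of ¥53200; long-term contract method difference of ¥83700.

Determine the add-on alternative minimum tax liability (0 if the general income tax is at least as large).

Alternative minimum tax:
  Adjusted income: ¥398000 + ¥53200 + ¥83700 = ¥534900
  ¥534900 × 14% = ¥74886

General income tax:
  ¥328000 × 15% = ¥49200
  ¥70000 × 19% = ¥13300
  → ¥62500

Excess of alternative minimum tax over general income tax: ¥74886 − ¥62500 = ¥12386.

¥12386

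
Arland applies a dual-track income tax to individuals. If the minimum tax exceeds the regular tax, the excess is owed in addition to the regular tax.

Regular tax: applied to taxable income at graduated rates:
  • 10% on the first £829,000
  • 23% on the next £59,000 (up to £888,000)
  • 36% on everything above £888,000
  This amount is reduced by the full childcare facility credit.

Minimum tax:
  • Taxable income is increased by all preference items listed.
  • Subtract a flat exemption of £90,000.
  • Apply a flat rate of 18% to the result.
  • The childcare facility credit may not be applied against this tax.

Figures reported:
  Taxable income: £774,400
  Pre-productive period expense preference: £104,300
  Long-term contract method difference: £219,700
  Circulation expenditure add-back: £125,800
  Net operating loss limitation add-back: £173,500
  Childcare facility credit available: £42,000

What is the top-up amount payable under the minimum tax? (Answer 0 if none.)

£199,946

Minimum tax:
  Adjusted income: £774,400 + £104,300 + £219,700 + £125,800 + £173,500 = £1,397,700
  Less exemption £90,000 → base £1,307,700
  £1,307,700 × 18% = £235,386

Regular tax:
  £774,400 × 10% = £77,440
  Less childcare facility credit £42,000 → £35,440

Excess of minimum tax over regular tax: £235,386 − £35,440 = £199,946.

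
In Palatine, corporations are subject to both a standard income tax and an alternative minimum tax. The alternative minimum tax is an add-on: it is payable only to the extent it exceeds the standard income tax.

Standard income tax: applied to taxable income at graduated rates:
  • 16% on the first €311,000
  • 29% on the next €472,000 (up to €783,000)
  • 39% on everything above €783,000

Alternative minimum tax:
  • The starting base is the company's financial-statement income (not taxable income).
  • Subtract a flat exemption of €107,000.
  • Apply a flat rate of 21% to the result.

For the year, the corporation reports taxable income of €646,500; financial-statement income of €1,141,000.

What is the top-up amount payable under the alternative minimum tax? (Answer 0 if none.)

Alternative minimum tax:
  Base (financial-statement income): €1,141,000
  Less exemption €107,000 → base €1,034,000
  €1,034,000 × 21% = €217,140

Standard income tax:
  €311,000 × 16% = €49,760
  €335,500 × 29% = €97,295
  → €147,055

Excess of alternative minimum tax over standard income tax: €217,140 − €147,055 = €70,085.

€70,085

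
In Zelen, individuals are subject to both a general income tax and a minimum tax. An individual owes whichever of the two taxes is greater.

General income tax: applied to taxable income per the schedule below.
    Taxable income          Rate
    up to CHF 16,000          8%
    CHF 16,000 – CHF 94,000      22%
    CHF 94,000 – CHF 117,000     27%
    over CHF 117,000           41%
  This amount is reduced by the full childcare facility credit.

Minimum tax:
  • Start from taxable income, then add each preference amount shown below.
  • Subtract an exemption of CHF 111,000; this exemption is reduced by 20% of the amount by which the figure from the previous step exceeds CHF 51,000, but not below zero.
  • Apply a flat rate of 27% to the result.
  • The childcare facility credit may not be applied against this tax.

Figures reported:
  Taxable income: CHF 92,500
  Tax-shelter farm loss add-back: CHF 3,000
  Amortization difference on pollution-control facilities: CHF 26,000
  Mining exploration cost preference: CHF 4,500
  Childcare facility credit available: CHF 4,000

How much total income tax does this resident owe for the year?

CHF 14,110

Minimum tax:
  Adjusted income: CHF 92,500 + CHF 3,000 + CHF 26,000 + CHF 4,500 = CHF 126,000
  Exemption: CHF 111,000 − 20% × (CHF 126,000 − CHF 51,000) = CHF 111,000 − CHF 15,000 = CHF 96,000
  Base: CHF 126,000 − CHF 96,000 = CHF 30,000
  CHF 30,000 × 27% = CHF 8,100

General income tax:
  CHF 16,000 × 8% = CHF 1,280
  CHF 76,500 × 22% = CHF 16,830
  → CHF 18,110
  Less childcare facility credit CHF 4,000 → CHF 14,110

CHF 14,110 > CHF 8,100, so the general income tax governs.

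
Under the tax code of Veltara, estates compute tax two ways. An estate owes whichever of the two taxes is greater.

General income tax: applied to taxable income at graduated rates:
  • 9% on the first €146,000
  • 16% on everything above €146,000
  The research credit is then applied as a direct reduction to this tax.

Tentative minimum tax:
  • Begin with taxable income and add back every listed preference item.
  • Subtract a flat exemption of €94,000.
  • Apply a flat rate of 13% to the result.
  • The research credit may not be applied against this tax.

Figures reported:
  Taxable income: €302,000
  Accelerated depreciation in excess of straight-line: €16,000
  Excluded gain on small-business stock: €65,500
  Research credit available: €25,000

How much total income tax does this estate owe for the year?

€37,635

Tentative minimum tax:
  Adjusted income: €302,000 + €16,000 + €65,500 = €383,500
  Less exemption €94,000 → base €289,500
  €289,500 × 13% = €37,635

General income tax:
  €146,000 × 9% = €13,140
  €156,000 × 16% = €24,960
  → €38,100
  Less research credit €25,000 → €13,100

€37,635 > €13,100, so the tentative minimum tax is the binding amount.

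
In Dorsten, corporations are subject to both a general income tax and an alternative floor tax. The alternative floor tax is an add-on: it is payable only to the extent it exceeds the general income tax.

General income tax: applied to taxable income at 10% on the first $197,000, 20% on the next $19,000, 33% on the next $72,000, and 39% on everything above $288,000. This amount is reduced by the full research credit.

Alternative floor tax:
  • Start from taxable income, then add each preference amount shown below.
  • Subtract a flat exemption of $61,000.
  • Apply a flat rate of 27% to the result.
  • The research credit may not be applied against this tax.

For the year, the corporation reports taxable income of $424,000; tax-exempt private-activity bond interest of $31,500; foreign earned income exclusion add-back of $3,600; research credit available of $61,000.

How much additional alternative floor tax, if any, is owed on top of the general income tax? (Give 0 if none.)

$68,187

General income tax:
  $197,000 × 10% = $19,700
  $19,000 × 20% = $3,800
  $72,000 × 33% = $23,760
  $136,000 × 39% = $53,040
  → $100,300
  Less research credit $61,000 → $39,300

Alternative floor tax:
  Adjusted income: $424,000 + $31,500 + $3,600 = $459,100
  Less exemption $61,000 → base $398,100
  $398,100 × 27% = $107,487

Excess of alternative floor tax over general income tax: $107,487 − $39,300 = $68,187.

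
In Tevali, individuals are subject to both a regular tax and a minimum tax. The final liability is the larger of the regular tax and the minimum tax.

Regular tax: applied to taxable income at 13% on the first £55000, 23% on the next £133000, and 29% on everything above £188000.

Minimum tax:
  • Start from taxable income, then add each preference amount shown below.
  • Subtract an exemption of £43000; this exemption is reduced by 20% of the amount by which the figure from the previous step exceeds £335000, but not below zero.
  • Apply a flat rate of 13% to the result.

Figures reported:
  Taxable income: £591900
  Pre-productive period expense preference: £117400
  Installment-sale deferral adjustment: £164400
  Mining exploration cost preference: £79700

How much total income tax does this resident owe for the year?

£154871

Minimum tax:
  Adjusted income: £591900 + £117400 + £164400 + £79700 = £953400
  Exemption: 20% × (£953400 − £335000) = £123680 ≥ £43000, so the exemption is fully phased out
  Base: £953400 − £0 = £953400
  £953400 × 13% = £123942

Regular tax:
  £55000 × 13% = £7150
  £133000 × 23% = £30590
  £403900 × 29% = £117131
  → £154871

£154871 > £123942, so the regular tax governs.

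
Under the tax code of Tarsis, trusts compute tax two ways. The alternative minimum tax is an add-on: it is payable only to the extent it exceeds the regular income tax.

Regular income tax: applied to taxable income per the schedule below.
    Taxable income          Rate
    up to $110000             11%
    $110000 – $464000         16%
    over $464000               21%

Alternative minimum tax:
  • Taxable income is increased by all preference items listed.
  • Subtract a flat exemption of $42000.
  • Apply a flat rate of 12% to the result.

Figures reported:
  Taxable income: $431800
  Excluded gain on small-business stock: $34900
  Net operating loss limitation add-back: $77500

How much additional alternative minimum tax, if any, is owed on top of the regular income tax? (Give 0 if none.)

$0

Regular income tax:
  $110000 × 11% = $12100
  $321800 × 16% = $51488
  → $63588

Alternative minimum tax:
  Adjusted income: $431800 + $34900 + $77500 = $544200
  Less exemption $42000 → base $502200
  $502200 × 12% = $60264

$60264 ≤ $63588, so no add-on is due.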